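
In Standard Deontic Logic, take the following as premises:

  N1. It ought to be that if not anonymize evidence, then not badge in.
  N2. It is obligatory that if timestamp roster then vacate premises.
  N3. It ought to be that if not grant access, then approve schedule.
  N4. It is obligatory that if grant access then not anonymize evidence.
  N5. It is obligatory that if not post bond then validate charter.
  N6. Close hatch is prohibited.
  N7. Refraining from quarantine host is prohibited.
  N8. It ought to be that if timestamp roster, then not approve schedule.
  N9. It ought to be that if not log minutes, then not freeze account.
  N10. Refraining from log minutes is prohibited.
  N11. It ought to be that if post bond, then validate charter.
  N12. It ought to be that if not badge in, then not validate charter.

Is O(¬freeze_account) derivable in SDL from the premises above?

No

Premise 9 is O(¬log_minutes → ¬freeze_account), but O(¬log_minutes) is not derivable from the premises, so it does not yield O(¬freeze_account).
No other premise forces O(¬freeze_account). An ideal world satisfying every premise can still have ¬freeze_account false, so O(¬freeze_account) is not derivable.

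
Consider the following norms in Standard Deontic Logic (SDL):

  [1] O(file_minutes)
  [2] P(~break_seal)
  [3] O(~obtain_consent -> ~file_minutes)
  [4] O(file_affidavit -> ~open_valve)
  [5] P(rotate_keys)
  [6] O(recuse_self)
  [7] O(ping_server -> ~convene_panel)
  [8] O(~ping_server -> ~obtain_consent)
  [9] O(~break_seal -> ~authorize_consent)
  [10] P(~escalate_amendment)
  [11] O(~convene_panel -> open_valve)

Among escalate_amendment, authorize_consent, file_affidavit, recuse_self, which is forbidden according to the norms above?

file_affidavit

Premise 1 gives O(file_minutes).
The contrapositive of premise 3 (O(~obtain_consent -> ~file_minutes)) is O(file_minutes -> obtain_consent), and O(file_minutes) is already established, so O(obtain_consent).
The contrapositive of premise 8 (O(~ping_server -> ~obtain_consent)) is O(obtain_consent -> ping_server), and O(obtain_consent) is already established, so O(ping_server).
With premise 7, O(ping_server -> ~convene_panel), the K-axiom yields O(~convene_panel).
Applying K to premise 11 (O(~convene_panel -> open_valve)) and O(~convene_panel) yields O(open_valve).
Premise 4 is O(file_affidavit -> ~open_valve); contrapositively O(open_valve -> ~file_affidavit). Since O(open_valve) holds, K gives O(~file_affidavit).
So O(~file_affidavit) holds, i.e. file_affidavit is forbidden. None of the other listed options is forbidden under the premises.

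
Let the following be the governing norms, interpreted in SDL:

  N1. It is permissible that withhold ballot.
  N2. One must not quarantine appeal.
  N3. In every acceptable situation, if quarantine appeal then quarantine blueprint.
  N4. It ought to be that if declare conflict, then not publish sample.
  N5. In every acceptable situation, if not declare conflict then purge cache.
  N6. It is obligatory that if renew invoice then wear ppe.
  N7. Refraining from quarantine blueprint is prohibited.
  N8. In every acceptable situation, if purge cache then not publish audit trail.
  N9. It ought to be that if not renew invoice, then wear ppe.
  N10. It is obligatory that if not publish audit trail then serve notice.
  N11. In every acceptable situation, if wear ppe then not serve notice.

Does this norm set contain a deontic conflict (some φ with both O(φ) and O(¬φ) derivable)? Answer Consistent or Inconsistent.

Consistent

Premise 3 is O(quarantine_appeal → quarantine_blueprint); even if O(quarantine_blueprint) held, inferring O(quarantine_appeal) would be affirming the consequent — invalid.
So O(quarantine_appeal) is not derivable, and the apparent clash with O(¬quarantine_appeal) does not arise.
A world satisfying every obligation exists (e.g. declare_conflict=true, publish_audit_trail=true, publish_sample=false, purge_cache=false, quarantine_appeal=false, quarantine_blueprint=true, renew_invoice=false, serve_notice=false, wear_ppe=true, withhold_ballot=false); no atom is both obligatory and forbidden, so the set is consistent.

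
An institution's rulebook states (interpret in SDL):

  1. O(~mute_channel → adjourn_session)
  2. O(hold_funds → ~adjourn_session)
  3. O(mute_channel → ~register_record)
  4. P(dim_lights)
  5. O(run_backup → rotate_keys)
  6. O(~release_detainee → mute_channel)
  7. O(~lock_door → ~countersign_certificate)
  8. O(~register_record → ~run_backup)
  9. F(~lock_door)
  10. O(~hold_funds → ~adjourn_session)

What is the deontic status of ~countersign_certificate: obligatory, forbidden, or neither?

Premise 7 is O(~lock_door → ~countersign_certificate), but O(~lock_door) is not derivable from the premises, so it does not yield O(~countersign_certificate).
No premise or chain of K-axiom applications forces O(~countersign_certificate), and none forces O(countersign_certificate). So ~countersign_certificate is neither obligatory nor forbidden under these norms.

Neither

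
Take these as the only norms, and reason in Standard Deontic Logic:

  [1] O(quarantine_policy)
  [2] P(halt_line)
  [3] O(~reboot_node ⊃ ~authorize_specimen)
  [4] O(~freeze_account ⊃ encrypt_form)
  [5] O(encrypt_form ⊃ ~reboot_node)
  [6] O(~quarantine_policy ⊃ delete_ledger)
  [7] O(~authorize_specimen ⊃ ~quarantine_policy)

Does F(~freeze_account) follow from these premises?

From premise 1 we have O(quarantine_policy).
Premise 7 is O(~authorize_specimen ⊃ ~quarantine_policy); contrapositively O(quarantine_policy ⊃ authorize_specimen). Since O(quarantine_policy) holds, K gives O(authorize_specimen).
The contrapositive of premise 3 (O(~reboot_node ⊃ ~authorize_specimen)) is O(authorize_specimen ⊃ reboot_node), and O(authorize_specimen) is already established, so O(reboot_node).
The contrapositive of premise 5 (O(encrypt_form ⊃ ~reboot_node)) is O(reboot_node ⊃ ~encrypt_form), and O(reboot_node) is already established, so O(~encrypt_form).
Premise 4 is O(~freeze_account ⊃ encrypt_form); contrapositively O(~encrypt_form ⊃ freeze_account). Since O(~encrypt_form) holds, K gives O(freeze_account).
Premises 2, 6 do not contribute to this derivation.
So O(freeze_account) holds, i.e. F(~freeze_account). The claim follows.

Yes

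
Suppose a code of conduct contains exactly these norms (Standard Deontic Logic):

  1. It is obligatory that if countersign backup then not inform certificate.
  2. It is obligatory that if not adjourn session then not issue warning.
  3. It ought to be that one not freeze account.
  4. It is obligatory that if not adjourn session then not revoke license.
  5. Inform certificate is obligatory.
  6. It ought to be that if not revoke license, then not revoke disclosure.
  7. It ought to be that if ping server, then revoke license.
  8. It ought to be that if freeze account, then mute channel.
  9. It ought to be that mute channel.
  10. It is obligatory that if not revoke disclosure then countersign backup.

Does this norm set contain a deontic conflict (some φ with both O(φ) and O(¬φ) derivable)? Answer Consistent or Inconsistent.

Consistent

Premise 8 is O(freeze_account → mute_channel); even if O(mute_channel) held, inferring O(freeze_account) would be affirming the consequent — invalid.
So O(freeze_account) is not derivable, and the apparent clash with O(¬freeze_account) does not arise.
A world satisfying every obligation exists (e.g. adjourn_session=true, countersign_backup=false, freeze_account=false, inform_certificate=true, issue_warning=false, mute_channel=true, ping_server=false, revoke_disclosure=true, revoke_license=true); no atom is both obligatory and forbidden, so the set is consistent.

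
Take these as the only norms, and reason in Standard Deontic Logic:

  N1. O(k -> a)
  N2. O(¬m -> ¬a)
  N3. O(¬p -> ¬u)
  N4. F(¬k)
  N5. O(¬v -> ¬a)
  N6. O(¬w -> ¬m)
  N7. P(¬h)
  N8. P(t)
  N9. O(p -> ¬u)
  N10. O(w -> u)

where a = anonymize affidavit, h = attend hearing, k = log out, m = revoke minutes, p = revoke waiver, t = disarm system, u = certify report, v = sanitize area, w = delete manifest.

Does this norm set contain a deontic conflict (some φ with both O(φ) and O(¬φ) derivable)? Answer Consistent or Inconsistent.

Inconsistent

Premises 3 and 9 cover both cases: O(¬p -> ¬u) and O(p -> ¬u). Since ¬p ∨ p is a tautology, O(¬u) follows.
The contrapositive of premise 10 (O(w -> u)) is O(¬u -> ¬w), and O(¬u) is already established, so O(¬w).
From O(¬w) and premise 6, O(¬w -> ¬m), we obtain O(¬m).
Premise 2 is O(¬m -> ¬a); since O(¬m), deontic closure gives O(¬a).
Premise 1 is O(k -> a); contrapositively O(¬a -> ¬k). Since O(¬a) holds, K gives O(¬k).
But premise 4, F(¬k), means O(k).
We now have both O(¬k) and O(k) — k is simultaneously obligatory and forbidden, violating the D-axiom.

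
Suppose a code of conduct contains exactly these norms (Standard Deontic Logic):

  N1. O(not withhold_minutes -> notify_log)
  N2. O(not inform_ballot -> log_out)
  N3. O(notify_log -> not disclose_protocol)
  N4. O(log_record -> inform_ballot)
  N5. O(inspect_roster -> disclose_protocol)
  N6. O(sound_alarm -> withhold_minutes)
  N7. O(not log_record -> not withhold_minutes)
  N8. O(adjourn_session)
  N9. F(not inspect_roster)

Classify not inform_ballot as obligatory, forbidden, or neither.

Premise 9 is F(not inspect_roster), i.e. O(inspect_roster).
Applying K to premise 5 (O(inspect_roster -> disclose_protocol)) and O(inspect_roster) yields O(disclose_protocol).
The contrapositive of premise 3 (O(notify_log -> not disclose_protocol)) is O(disclose_protocol -> not notify_log), and O(disclose_protocol) is already established, so O(not notify_log).
Premise 1, O(not withhold_minutes -> notify_log), contraposes to O(not notify_log -> withhold_minutes); with O(not notify_log) we get O(withhold_minutes).
Premise 7 is O(not log_record -> not withhold_minutes); contrapositively O(withhold_minutes -> log_record). Since O(withhold_minutes) holds, K gives O(log_record).
With premise 4, O(log_record -> inform_ballot), the K-axiom yields O(inform_ballot).
Premises 2, 6, 8 do not contribute to this derivation.
Thus O(inform_ballot), which is F(not inform_ballot): not inform_ballot is forbidden.

Forbidden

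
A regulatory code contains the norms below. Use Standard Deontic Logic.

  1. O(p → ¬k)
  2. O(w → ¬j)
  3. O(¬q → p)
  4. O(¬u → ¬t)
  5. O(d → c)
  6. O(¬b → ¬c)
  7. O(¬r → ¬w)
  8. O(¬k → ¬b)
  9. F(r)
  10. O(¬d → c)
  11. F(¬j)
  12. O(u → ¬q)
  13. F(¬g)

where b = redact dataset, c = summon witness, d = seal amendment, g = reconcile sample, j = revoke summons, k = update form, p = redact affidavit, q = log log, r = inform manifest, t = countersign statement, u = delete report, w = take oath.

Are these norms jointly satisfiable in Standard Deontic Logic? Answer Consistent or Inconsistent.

Premise 2 is O(w → ¬j), but O(w) is not derivable from the premises, so it does not yield O(¬j).
So O(¬j) is not derivable, and the apparent clash with O(j) does not arise.
A world satisfying every obligation exists (e.g. b=true, c=true, d=false, g=true, j=true, k=true, p=false, q=true, r=false, t=false, u=false, w=false); no atom is both obligatory and forbidden, so the set is consistent.

Consistent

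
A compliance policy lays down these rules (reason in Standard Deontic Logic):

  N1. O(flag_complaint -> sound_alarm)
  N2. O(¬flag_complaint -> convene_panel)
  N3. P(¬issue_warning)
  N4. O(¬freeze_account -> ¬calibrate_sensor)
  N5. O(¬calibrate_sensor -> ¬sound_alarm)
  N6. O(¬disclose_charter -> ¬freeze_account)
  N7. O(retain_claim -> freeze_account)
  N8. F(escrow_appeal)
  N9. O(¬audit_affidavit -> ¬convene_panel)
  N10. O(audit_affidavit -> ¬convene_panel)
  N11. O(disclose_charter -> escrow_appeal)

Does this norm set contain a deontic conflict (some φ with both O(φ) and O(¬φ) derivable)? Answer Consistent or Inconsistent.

Inconsistent

Premises 10 and 9 cover both cases: O(audit_affidavit -> ¬convene_panel) and O(¬audit_affidavit -> ¬convene_panel). Since audit_affidavit ∨ ¬audit_affidavit is a tautology, O(¬convene_panel) follows.
The contrapositive of premise 2 (O(¬flag_complaint -> convene_panel)) is O(¬convene_panel -> flag_complaint), and O(¬convene_panel) is already established, so O(flag_complaint).
From O(flag_complaint) and premise 1, O(flag_complaint -> sound_alarm), we obtain O(sound_alarm).
The contrapositive of premise 5 (O(¬calibrate_sensor -> ¬sound_alarm)) is O(sound_alarm -> calibrate_sensor), and O(sound_alarm) is already established, so O(calibrate_sensor).
Premise 4, O(¬freeze_account -> ¬calibrate_sensor), contraposes to O(calibrate_sensor -> freeze_account); with O(calibrate_sensor) we get O(freeze_account).
The contrapositive of premise 6 (O(¬disclose_charter -> ¬freeze_account)) is O(freeze_account -> disclose_charter), and O(freeze_account) is already established, so O(disclose_charter).
From O(disclose_charter) and premise 11, O(disclose_charter -> escrow_appeal), we obtain O(escrow_appeal).
But premise 8, F(escrow_appeal), means O(¬escrow_appeal).
We now have both O(escrow_appeal) and O(¬escrow_appeal) — escrow_appeal is simultaneously obligatory and forbidden, violating the D-axiom.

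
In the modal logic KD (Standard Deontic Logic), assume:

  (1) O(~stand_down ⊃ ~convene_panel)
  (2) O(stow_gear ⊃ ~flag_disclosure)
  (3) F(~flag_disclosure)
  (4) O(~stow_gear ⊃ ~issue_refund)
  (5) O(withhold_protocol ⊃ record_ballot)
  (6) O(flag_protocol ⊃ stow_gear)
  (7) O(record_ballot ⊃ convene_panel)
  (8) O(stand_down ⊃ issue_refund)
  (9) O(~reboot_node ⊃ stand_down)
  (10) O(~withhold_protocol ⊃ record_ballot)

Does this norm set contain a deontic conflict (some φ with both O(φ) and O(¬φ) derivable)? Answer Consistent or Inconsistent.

Premises 10 and 5 cover both cases: O(~withhold_protocol ⊃ record_ballot) and O(withhold_protocol ⊃ record_ballot). Since ~withhold_protocol ∨ withhold_protocol is a tautology, O(record_ballot) follows.
With premise 7, O(record_ballot ⊃ convene_panel), the K-axiom yields O(convene_panel).
The contrapositive of premise 1 (O(~stand_down ⊃ ~convene_panel)) is O(convene_panel ⊃ stand_down), and O(convene_panel) is already established, so O(stand_down).
Applying K to premise 8 (O(stand_down ⊃ issue_refund)) and O(stand_down) yields O(issue_refund).
Premise 4 is O(~stow_gear ⊃ ~issue_refund); contrapositively O(issue_refund ⊃ stow_gear). Since O(issue_refund) holds, K gives O(stow_gear).
Premise 2 is O(stow_gear ⊃ ~flag_disclosure); since O(stow_gear), deontic closure gives O(~flag_disclosure).
However, F(~flag_disclosure) at premise 3 amounts to O(flag_disclosure).
We now have both O(~flag_disclosure) and O(flag_disclosure) — flag_disclosure is simultaneously obligatory and forbidden, violating the D-axiom.

Inconsistent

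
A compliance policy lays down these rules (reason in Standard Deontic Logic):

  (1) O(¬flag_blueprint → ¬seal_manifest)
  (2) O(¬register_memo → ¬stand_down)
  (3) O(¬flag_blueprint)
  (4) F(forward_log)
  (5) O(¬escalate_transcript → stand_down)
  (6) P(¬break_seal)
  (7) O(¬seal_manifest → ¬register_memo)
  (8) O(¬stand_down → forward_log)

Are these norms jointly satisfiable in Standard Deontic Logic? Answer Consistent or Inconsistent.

Inconsistent

Premise 4, F(forward_log), is equivalent to O(¬forward_log).
Premise 8 is O(¬stand_down → forward_log); contrapositively O(¬forward_log → stand_down). Since O(¬forward_log) holds, K gives O(stand_down).
The contrapositive of premise 2 (O(¬register_memo → ¬stand_down)) is O(stand_down → register_memo), and O(stand_down) is already established, so O(register_memo).
The contrapositive of premise 7 (O(¬seal_manifest → ¬register_memo)) is O(register_memo → seal_manifest), and O(register_memo) is already established, so O(seal_manifest).
Premise 1, O(¬flag_blueprint → ¬seal_manifest), contraposes to O(seal_manifest → flag_blueprint); with O(seal_manifest) we get O(flag_blueprint).
However, premise 3 gives O(¬flag_blueprint).
We now have both O(flag_blueprint) and O(¬flag_blueprint) — flag_blueprint is simultaneously obligatory and forbidden, violating the D-axiom.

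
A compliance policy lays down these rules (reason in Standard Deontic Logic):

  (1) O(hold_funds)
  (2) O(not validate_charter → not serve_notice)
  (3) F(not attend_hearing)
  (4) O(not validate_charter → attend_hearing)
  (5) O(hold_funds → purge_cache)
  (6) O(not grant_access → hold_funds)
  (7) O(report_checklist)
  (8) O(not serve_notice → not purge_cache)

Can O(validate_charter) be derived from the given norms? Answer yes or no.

Yes

Premise 1 states O(hold_funds) outright.
Applying K to premise 5 (O(hold_funds → purge_cache)) and O(hold_funds) yields O(purge_cache).
Premise 8, O(not serve_notice → not purge_cache), contraposes to O(purge_cache → serve_notice); with O(purge_cache) we get O(serve_notice).
The contrapositive of premise 2 (O(not validate_charter → not serve_notice)) is O(serve_notice → validate_charter), and O(serve_notice) is already established, so O(validate_charter).
Premises 3, 4, 6, 7 do not contribute to this derivation.
So O(validate_charter) follows.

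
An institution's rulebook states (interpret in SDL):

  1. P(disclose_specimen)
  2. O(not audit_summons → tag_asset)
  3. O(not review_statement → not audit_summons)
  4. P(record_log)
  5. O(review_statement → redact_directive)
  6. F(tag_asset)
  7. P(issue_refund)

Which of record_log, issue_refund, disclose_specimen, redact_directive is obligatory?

redact_directive

F(tag_asset) at premise 6 means O(not tag_asset).
Premise 2, O(not audit_summons → tag_asset), contraposes to O(not tag_asset → audit_summons); with O(not tag_asset) we get O(audit_summons).
Premise 3, O(not review_statement → not audit_summons), contraposes to O(audit_summons → review_statement); with O(audit_summons) we get O(review_statement).
Premise 5 is O(review_statement → redact_directive); since O(review_statement), deontic closure gives O(redact_directive).
So O(redact_directive) holds — redact_directive is obligatory. None of the other listed options is made obligatory by any chain of premises.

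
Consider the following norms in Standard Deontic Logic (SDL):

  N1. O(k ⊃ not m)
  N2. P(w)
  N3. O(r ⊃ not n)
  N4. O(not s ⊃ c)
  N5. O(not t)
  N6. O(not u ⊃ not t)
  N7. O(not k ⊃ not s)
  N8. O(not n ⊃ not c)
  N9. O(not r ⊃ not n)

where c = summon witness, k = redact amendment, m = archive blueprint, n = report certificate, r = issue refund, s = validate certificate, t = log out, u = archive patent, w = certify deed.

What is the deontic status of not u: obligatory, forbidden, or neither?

Neither

Premise 6 is O(not u ⊃ not t); even if O(not t) held, inferring O(not u) would be affirming the consequent — invalid.
No premise or chain of K-axiom applications forces O(not u), and none forces O(u). So not u is neither obligatory nor forbidden under these norms.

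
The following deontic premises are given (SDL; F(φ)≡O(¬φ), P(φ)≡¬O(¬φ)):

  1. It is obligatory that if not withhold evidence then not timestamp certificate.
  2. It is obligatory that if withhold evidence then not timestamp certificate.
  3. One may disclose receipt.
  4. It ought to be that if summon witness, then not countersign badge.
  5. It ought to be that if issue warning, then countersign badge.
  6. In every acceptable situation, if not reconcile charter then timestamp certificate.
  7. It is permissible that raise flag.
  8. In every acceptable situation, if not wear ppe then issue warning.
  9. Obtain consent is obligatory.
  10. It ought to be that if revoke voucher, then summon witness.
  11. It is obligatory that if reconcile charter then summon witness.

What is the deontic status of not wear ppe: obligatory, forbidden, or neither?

Premises 1 and 2 cover both cases: O(¬withhold_evidence → ¬timestamp_certificate) and O(withhold_evidence → ¬timestamp_certificate). Since ¬withhold_evidence ∨ withhold_evidence is a tautology, O(¬timestamp_certificate) follows.
The contrapositive of premise 6 (O(¬reconcile_charter → timestamp_certificate)) is O(¬timestamp_certificate → reconcile_charter), and O(¬timestamp_certificate) is already established, so O(reconcile_charter).
From O(reconcile_charter) and premise 11, O(reconcile_charter → summon_witness), we obtain O(summon_witness).
From O(summon_witness) and premise 4, O(summon_witness → ¬countersign_badge), we obtain O(¬countersign_badge).
Premise 5 is O(issue_warning → countersign_badge); contrapositively O(¬countersign_badge → ¬issue_warning). Since O(¬countersign_badge) holds, K gives O(¬issue_warning).
Premise 8 is O(¬wear_ppe → issue_warning); contrapositively O(¬issue_warning → wear_ppe). Since O(¬issue_warning) holds, K gives O(wear_ppe).
Premises 3, 7, 9, 10 do not contribute to this derivation.
Thus O(wear_ppe), which is F(¬wear_ppe): ¬wear_ppe is forbidden.

Forbidden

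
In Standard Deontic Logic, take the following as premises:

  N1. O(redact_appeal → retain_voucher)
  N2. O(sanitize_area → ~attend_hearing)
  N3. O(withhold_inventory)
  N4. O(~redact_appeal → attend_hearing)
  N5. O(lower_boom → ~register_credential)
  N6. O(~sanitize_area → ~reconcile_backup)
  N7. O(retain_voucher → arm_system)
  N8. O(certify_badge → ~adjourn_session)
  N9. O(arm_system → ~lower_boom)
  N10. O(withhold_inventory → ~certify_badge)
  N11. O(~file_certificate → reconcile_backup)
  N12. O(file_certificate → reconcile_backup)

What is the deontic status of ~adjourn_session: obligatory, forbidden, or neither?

Neither

Premise 8 is O(certify_badge → ~adjourn_session), but O(certify_badge) is not derivable from the premises, so it does not yield O(~adjourn_session).
No premise or chain of K-axiom applications forces O(~adjourn_session), and none forces O(adjourn_session). So ~adjourn_session is neither obligatory nor forbidden under these norms.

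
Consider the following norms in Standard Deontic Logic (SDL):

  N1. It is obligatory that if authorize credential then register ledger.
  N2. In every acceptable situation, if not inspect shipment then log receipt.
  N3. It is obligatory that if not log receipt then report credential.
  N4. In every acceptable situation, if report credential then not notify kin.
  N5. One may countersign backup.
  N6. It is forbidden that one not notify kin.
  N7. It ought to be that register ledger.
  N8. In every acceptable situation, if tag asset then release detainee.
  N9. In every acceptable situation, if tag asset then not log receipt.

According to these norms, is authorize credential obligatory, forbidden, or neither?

Neither

Premise 1 is O(authorize_credential → register_ledger); even if O(register_ledger) held, inferring O(authorize_credential) would be affirming the consequent — invalid.
No premise or chain of K-axiom applications forces O(authorize_credential), and none forces O(¬authorize_credential). So authorize_credential is neither obligatory nor forbidden under these norms.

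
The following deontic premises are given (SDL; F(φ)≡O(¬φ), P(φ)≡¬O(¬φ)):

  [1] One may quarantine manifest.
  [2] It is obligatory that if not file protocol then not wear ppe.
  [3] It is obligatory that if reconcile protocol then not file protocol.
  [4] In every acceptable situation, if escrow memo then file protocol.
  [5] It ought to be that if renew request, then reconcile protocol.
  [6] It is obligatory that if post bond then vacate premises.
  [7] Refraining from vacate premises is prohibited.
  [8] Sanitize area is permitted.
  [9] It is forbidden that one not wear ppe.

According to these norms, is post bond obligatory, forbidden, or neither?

Premise 6 is O(post_bond → vacate_premises); even if O(vacate_premises) held, inferring O(post_bond) would be affirming the consequent — invalid.
No premise or chain of K-axiom applications forces O(post_bond), and none forces O(¬post_bond). So post_bond is neither obligatory nor forbidden under these norms.

Neither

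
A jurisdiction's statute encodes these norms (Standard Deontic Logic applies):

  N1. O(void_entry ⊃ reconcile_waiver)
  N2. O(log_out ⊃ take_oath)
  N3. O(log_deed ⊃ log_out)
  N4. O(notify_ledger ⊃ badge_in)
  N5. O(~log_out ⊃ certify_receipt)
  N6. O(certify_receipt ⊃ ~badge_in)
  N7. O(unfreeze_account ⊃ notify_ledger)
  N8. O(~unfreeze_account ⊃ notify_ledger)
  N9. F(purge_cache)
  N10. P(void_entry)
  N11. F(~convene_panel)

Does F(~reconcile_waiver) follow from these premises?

Premise 1 is O(void_entry ⊃ reconcile_waiver), but O(void_entry) is not derivable from the premises (the permission P(void_entry) asserts only ~O(~void_entry), not O(void_entry)), so it does not yield O(reconcile_waiver).
No other premise forces O(reconcile_waiver). An ideal world satisfying every premise can still have ~reconcile_waiver true, so F(~reconcile_waiver) is not derivable.

No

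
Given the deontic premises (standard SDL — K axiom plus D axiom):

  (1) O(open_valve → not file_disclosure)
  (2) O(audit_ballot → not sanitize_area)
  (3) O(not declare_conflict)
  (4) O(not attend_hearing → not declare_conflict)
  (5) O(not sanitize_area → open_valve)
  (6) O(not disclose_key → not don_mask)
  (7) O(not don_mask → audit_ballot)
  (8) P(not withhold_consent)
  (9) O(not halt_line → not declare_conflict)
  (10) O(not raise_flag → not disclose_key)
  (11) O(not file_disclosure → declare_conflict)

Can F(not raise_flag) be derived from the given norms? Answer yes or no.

Premise 3 gives O(not declare_conflict).
Premise 11 is O(not file_disclosure → declare_conflict); contrapositively O(not declare_conflict → file_disclosure). Since O(not declare_conflict) holds, K gives O(file_disclosure).
Premise 1 is O(open_valve → not file_disclosure); contrapositively O(file_disclosure → not open_valve). Since O(file_disclosure) holds, K gives O(not open_valve).
Premise 5, O(not sanitize_area → open_valve), contraposes to O(not open_valve → sanitize_area); with O(not open_valve) we get O(sanitize_area).
Premise 2 is O(audit_ballot → not sanitize_area); contrapositively O(sanitize_area → not audit_ballot). Since O(sanitize_area) holds, K gives O(not audit_ballot).
Premise 7 is O(not don_mask → audit_ballot); contrapositively O(not audit_ballot → don_mask). Since O(not audit_ballot) holds, K gives O(don_mask).
Premise 6 is O(not disclose_key → not don_mask); contrapositively O(don_mask → disclose_key). Since O(don_mask) holds, K gives O(disclose_key).
Premise 10 is O(not raise_flag → not disclose_key); contrapositively O(disclose_key → raise_flag). Since O(disclose_key) holds, K gives O(raise_flag).
Premises 4, 8, 9 do not contribute to this derivation.
So O(raise_flag) holds, i.e. F(not raise_flag). The claim follows.

Yes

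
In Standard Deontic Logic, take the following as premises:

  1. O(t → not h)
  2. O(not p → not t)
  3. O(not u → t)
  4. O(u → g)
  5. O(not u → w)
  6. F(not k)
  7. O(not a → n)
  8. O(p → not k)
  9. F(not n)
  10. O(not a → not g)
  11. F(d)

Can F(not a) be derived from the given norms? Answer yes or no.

Premise 6, F(not k), is equivalent to O(k).
The contrapositive of premise 8 (O(p → not k)) is O(k → not p), and O(k) is already established, so O(not p).
Applying K to premise 2 (O(not p → not t)) and O(not p) yields O(not t).
Premise 3, O(not u → t), contraposes to O(not t → u); with O(not t) we get O(u).
With premise 4, O(u → g), the K-axiom yields O(g).
Premise 10, O(not a → not g), contraposes to O(g → a); with O(g) we get O(a).
Premises 1, 5, 7, 9, 11 do not contribute to this derivation.
So O(a) holds, i.e. F(not a). The claim follows.

Yes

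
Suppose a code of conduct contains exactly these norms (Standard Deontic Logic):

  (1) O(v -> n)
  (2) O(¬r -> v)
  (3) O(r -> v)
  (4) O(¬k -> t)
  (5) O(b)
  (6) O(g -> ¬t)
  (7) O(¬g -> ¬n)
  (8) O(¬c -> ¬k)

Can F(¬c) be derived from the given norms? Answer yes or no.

Yes

Premises 2 and 3 cover both cases: O(¬r -> v) and O(r -> v). Since ¬r ∨ r is a tautology, O(v) follows.
From O(v) and premise 1, O(v -> n), we obtain O(n).
The contrapositive of premise 7 (O(¬g -> ¬n)) is O(n -> g), and O(n) is already established, so O(g).
Premise 6 is O(g -> ¬t); since O(g), deontic closure gives O(¬t).
Premise 4, O(¬k -> t), contraposes to O(¬t -> k); with O(¬t) we get O(k).
Premise 8 is O(¬c -> ¬k); contrapositively O(k -> c). Since O(k) holds, K gives O(c).
Premise 5 does not contribute to this derivation.
So O(c) holds, i.e. F(¬c). The claim follows.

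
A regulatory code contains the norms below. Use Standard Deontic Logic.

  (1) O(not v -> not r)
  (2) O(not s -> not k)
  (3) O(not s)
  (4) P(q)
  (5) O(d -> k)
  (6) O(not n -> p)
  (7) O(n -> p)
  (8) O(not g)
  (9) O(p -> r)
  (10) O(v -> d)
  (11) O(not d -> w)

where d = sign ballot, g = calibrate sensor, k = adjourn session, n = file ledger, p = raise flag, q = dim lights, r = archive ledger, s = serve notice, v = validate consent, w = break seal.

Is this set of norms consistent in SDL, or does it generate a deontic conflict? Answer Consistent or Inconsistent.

By case analysis on n: premise 7 gives O(n -> p) and premise 6 gives O(not n -> p), so O(p) either way.
With premise 9, O(p -> r), the K-axiom yields O(r).
Premise 1 is O(not v -> not r); contrapositively O(r -> v). Since O(r) holds, K gives O(v).
From O(v) and premise 10, O(v -> d), we obtain O(d).
Applying K to premise 5 (O(d -> k)) and O(d) yields O(k).
Premise 2, O(not s -> not k), contraposes to O(k -> s); with O(k) we get O(s).
However, premise 3 gives O(not s).
We now have both O(s) and O(not s) — s is simultaneously obligatory and forbidden, violating the D-axiom.

Inconsistent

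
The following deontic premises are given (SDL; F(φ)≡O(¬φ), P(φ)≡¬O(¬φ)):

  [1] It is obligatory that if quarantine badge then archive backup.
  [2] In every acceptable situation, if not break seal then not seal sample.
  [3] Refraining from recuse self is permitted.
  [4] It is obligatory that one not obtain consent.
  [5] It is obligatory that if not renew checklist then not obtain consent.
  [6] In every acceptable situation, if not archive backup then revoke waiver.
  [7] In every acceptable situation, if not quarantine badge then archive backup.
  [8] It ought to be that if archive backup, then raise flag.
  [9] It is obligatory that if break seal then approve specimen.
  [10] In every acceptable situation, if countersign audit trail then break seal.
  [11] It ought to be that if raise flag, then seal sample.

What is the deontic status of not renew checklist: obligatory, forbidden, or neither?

Neither

Premise 5 is O(¬renew_checklist → ¬obtain_consent); even if O(¬obtain_consent) held, inferring O(¬renew_checklist) would be affirming the consequent — invalid.
No premise or chain of K-axiom applications forces O(¬renew_checklist), and none forces O(renew_checklist). So ¬renew_checklist is neither obligatory nor forbidden under these norms.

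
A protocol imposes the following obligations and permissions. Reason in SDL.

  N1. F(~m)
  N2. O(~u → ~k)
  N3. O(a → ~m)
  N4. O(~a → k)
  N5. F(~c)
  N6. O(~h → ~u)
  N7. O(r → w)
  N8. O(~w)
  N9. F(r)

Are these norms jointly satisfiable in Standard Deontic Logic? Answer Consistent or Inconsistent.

Consistent

Premise 7 is O(r → w), but O(r) is not derivable from the premises, so it does not yield O(w).
So O(w) is not derivable, and the apparent clash with O(~w) does not arise.
A world satisfying every obligation exists (e.g. a=false, c=true, h=true, k=true, m=true, r=false, u=true, w=false); no atom is both obligatory and forbidden, so the set is consistent.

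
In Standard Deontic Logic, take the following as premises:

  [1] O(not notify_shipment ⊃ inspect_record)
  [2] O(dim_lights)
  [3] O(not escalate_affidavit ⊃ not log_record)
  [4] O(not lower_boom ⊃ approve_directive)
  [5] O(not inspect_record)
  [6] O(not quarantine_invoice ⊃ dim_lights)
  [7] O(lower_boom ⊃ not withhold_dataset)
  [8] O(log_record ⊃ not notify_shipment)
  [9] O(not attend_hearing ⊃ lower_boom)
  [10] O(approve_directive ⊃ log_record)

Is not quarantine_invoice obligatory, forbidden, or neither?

Neither

Premise 6 is O(not quarantine_invoice ⊃ dim_lights); even if O(dim_lights) held, inferring O(not quarantine_invoice) would be affirming the consequent — invalid.
No premise or chain of K-axiom applications forces O(not quarantine_invoice), and none forces O(quarantine_invoice). So not quarantine_invoice is neither obligatory nor forbidden under these norms.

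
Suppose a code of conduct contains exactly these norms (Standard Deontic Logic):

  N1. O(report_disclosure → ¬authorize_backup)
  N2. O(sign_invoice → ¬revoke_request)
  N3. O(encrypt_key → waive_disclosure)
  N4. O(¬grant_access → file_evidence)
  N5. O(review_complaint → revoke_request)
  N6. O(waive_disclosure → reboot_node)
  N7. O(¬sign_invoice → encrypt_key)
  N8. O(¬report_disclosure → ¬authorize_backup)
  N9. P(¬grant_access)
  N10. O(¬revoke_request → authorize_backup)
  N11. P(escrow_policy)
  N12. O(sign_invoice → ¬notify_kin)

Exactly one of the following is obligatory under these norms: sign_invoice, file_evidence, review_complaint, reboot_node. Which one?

Premises 1 and 8 cover both cases: O(report_disclosure → ¬authorize_backup) and O(¬report_disclosure → ¬authorize_backup). Since report_disclosure ∨ ¬report_disclosure is a tautology, O(¬authorize_backup) follows.
Premise 10 is O(¬revoke_request → authorize_backup); contrapositively O(¬authorize_backup → revoke_request). Since O(¬authorize_backup) holds, K gives O(revoke_request).
Premise 2, O(sign_invoice → ¬revoke_request), contraposes to O(revoke_request → ¬sign_invoice); with O(revoke_request) we get O(¬sign_invoice).
Applying K to premise 7 (O(¬sign_invoice → encrypt_key)) and O(¬sign_invoice) yields O(encrypt_key).
Premise 3 is O(encrypt_key → waive_disclosure); since O(encrypt_key), deontic closure gives O(waive_disclosure).
Premise 6 is O(waive_disclosure → reboot_node); since O(waive_disclosure), deontic closure gives O(reboot_node).
So O(reboot_node) holds — reboot_node is obligatory. None of the other listed options is made obligatory by any chain of premises.

reboot_node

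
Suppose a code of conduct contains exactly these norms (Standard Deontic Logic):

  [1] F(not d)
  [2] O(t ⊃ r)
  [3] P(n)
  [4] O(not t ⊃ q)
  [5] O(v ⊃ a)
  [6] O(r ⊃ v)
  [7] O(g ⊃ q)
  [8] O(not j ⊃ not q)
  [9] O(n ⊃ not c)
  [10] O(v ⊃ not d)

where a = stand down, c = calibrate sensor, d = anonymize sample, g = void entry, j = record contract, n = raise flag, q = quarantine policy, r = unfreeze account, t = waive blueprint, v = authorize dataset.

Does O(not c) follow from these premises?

No

Premise 9 is O(n ⊃ not c), but O(n) is not derivable from the premises (the permission P(n) asserts only not O(not n), not O(n)), so it does not yield O(not c).
No other premise forces O(not c). An ideal world satisfying every premise can still have not c false, so O(not c) is not derivable.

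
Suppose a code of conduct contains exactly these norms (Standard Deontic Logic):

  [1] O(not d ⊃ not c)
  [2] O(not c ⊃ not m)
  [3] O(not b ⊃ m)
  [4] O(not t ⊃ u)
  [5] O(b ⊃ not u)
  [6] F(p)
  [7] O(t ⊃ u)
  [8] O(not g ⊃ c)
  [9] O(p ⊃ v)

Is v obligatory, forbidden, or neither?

Neither

Premise 9 is O(p ⊃ v), but O(p) is not derivable from the premises, so it does not yield O(v).
No premise or chain of K-axiom applications forces O(v), and none forces O(not v). So v is neither obligatory nor forbidden under these norms.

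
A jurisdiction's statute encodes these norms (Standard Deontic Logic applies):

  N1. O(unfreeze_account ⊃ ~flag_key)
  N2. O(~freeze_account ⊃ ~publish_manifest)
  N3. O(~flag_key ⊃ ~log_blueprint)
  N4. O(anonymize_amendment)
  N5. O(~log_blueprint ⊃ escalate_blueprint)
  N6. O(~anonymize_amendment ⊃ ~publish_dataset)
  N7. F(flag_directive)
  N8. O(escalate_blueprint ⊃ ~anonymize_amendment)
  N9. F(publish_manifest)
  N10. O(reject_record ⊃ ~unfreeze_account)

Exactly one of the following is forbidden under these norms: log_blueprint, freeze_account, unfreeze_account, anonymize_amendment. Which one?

unfreeze_account

From premise 4 we have O(anonymize_amendment).
Premise 8, O(escalate_blueprint ⊃ ~anonymize_amendment), contraposes to O(anonymize_amendment ⊃ ~escalate_blueprint); with O(anonymize_amendment) we get O(~escalate_blueprint).
Premise 5 is O(~log_blueprint ⊃ escalate_blueprint); contrapositively O(~escalate_blueprint ⊃ log_blueprint). Since O(~escalate_blueprint) holds, K gives O(log_blueprint).
Premise 3, O(~flag_key ⊃ ~log_blueprint), contraposes to O(log_blueprint ⊃ flag_key); with O(log_blueprint) we get O(flag_key).
The contrapositive of premise 1 (O(unfreeze_account ⊃ ~flag_key)) is O(flag_key ⊃ ~unfreeze_account), and O(flag_key) is already established, so O(~unfreeze_account).
So O(~unfreeze_account) holds, i.e. unfreeze_account is forbidden. None of the other listed options is forbidden under the premises.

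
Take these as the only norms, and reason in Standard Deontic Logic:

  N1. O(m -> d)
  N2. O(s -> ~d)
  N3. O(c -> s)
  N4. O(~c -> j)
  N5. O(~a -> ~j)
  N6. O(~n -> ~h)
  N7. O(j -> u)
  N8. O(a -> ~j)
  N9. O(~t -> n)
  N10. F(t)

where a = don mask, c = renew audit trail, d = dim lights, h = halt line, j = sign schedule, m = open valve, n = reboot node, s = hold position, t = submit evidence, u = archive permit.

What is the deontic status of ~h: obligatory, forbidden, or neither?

Premise 6 is O(~n -> ~h), but O(~n) is not derivable from the premises, so it does not yield O(~h).
No premise or chain of K-axiom applications forces O(~h), and none forces O(h). So ~h is neither obligatory nor forbidden under these norms.

Neither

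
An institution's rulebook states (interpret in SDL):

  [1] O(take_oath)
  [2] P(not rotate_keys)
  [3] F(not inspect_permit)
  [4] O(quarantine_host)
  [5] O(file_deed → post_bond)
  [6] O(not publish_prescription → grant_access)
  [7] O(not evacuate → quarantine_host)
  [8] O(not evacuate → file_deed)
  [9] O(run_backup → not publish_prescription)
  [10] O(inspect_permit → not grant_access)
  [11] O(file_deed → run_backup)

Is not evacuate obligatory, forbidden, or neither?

Forbidden

Premise 3, F(not inspect_permit), is equivalent to O(inspect_permit).
With premise 10, O(inspect_permit → not grant_access), the K-axiom yields O(not grant_access).
The contrapositive of premise 6 (O(not publish_prescription → grant_access)) is O(not grant_access → publish_prescription), and O(not grant_access) is already established, so O(publish_prescription).
Premise 9, O(run_backup → not publish_prescription), contraposes to O(publish_prescription → not run_backup); with O(publish_prescription) we get O(not run_backup).
Premise 11 is O(file_deed → run_backup); contrapositively O(not run_backup → not file_deed). Since O(not run_backup) holds, K gives O(not file_deed).
Premise 8 is O(not evacuate → file_deed); contrapositively O(not file_deed → evacuate). Since O(not file_deed) holds, K gives O(evacuate).
Premises 1, 2, 4, 5, 7 do not contribute to this derivation.
Thus O(evacuate), which is F(not evacuate): not evacuate is forbidden.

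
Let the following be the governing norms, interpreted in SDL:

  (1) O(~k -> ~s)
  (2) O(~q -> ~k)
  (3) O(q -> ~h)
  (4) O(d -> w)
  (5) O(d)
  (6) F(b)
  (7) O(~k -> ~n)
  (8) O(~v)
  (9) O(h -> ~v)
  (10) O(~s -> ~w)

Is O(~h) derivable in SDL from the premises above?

Yes

From premise 5 we have O(d).
From O(d) and premise 4, O(d -> w), we obtain O(w).
The contrapositive of premise 10 (O(~s -> ~w)) is O(w -> s), and O(w) is already established, so O(s).
Premise 1 is O(~k -> ~s); contrapositively O(s -> k). Since O(s) holds, K gives O(k).
The contrapositive of premise 2 (O(~q -> ~k)) is O(k -> q), and O(k) is already established, so O(q).
From O(q) and premise 3, O(q -> ~h), we obtain O(~h).
Premises 6, 7, 8, 9 do not contribute to this derivation.
So O(~h) follows.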